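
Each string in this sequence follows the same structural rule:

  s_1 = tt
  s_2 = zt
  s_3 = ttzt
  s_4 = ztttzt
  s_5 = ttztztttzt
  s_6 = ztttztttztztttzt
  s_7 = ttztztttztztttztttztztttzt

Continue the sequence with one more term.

ztttztttztztttztttztztttztztttztttztztttzt

From term 3 onward, concatenate the second-to-last term with the last: tt·zt = ttzt, zt·ttzt = ztttzt, …
The next term joins ztttztttztztttzt and ttztztttztztttztttztztttzt.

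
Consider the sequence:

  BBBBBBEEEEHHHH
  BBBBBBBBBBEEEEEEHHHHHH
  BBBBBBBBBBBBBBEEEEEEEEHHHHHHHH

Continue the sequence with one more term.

BBBBBBBBBBBBBBBBBBEEEEEEEEEEHHHHHHHHHH

Reading off run lengths: B runs 6, 10, 14; E runs 4, 6, 8; H runs 4, 6, 8 — each is linear in n, where the shown terms are n = 2, 3, 4.
Setting n = 5 gives 18, 10, 10 characters in each block.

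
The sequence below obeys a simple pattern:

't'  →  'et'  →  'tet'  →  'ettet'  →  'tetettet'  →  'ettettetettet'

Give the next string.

Each term (from the third on) is the two preceding terms concatenated in order: term 3 = t·et = tet.
Continuing: tetettet · ettettetettet gives term 7.

tetettetettettetettet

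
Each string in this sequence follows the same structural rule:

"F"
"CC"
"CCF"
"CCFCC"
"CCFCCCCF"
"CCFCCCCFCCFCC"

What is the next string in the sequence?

From term 3 onward, concatenate the last term with the second-to-last: CC·F = CCF, CCF·CC = CCFCC, …
So term 7 is CCFCCCCFCCFCC·CCFCCCCF.

CCFCCCCFCCFCCCCFCCCCF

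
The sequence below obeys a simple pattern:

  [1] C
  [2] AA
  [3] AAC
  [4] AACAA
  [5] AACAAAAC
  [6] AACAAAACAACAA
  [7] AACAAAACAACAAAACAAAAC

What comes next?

This is a Fibonacci-style word recurrence s(k) = s(k−1)·s(k−2): e.g. AA·C = AAC.
Continuing: AACAAAACAACAAAACAAAAC · AACAAAACAACAA gives term 8.

AACAAAACAACAAAACAAAACAACAAAACAACAA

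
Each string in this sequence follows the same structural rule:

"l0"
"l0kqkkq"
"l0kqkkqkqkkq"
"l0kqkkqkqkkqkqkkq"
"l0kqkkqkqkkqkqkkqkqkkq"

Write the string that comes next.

l0kqkkqkqkkqkqkkqkqkkqkqkkq

Each term is the previous one with kqkkq appended.
One more step from l0kqkkqkqkkqkqkkqkqkkq gives the answer.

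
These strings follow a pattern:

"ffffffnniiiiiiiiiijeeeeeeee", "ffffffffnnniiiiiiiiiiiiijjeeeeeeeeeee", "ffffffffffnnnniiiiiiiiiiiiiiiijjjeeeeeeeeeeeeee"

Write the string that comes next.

Each string has the form f^{2n} n^{n-1} i^{3n+1} j^{n-2} e^{3n-1}, where the shown terms are n = 3, 4, 5.
At n = 6 the blocks have lengths 12, 5, 19, 4, 17.

ffffffffffffnnnnniiiiiiiiiiiiiiiiiiijjjjeeeeeeeeeeeeeeeee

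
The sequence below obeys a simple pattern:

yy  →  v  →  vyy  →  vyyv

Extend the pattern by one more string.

From term 3 onward, concatenate the last term with the second-to-last: v·yy = vyy, vyy·v = vyyv, …
Continuing: vyyv · vyy gives term 5.

vyyvvyy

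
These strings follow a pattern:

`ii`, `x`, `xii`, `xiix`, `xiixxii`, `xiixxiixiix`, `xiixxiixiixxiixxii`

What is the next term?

From term 3 onward, concatenate the last term with the second-to-last: x·ii = xii, xii·x = xiix, …
The next term joins xiixxiixiixxiixxii and xiixxiixiix.

xiixxiixiixxiixxiixiixxiixiix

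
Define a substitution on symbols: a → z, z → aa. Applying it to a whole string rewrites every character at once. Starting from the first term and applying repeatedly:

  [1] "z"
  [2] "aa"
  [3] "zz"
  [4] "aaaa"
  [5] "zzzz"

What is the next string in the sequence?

aaaaaaaa

Apply φ to zzzz symbol by symbol: z→aa, z→aa, z→aa, z→aa; joined: aa aa aa aa.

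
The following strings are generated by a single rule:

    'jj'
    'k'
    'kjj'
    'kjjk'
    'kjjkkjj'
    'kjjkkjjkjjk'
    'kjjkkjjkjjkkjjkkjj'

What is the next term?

Each term (from the third on) is the previous term followed by the one before it: term 3 = k·jj = kjj.
Continuing: kjjkkjjkjjkkjjkkjj · kjjkkjjkjjk gives term 8.

kjjkkjjkjjkkjjkkjjkjjkkjjkjjk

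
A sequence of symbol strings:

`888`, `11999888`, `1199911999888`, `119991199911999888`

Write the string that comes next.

11999119991199911999888

Every step adds 11999 at the front: s(k+1) = 11999·s(k).
One more step from 119991199911999888 gives the answer.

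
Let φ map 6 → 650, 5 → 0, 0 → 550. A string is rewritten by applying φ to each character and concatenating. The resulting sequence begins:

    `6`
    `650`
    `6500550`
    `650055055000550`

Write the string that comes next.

Rewriting the 15 symbols of 650055055000550 one by one yields 650 0 550 550 0 0 550 0 0 550 550 550 0 0 550; concatenated:

6500550550005500055055055000550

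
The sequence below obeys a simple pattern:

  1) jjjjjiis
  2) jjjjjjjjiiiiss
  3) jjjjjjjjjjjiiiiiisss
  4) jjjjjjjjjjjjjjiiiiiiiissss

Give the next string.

Term n consists of 3n+2 j's, followed by 2n i's, followed by n s's (n = 1, 2, …).
For the next term, n = 5, so the run lengths are 17, 10, 5.

jjjjjjjjjjjjjjjjjiiiiiiiiiisssss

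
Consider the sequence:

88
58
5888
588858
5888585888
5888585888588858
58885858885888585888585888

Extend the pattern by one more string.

588858588858885858885858885888585888588858

From term 3 onward, concatenate the last term with the second-to-last: 58·88 = 5888, 5888·58 = 588858, …
The next term joins 58885858885888585888585888 and 5888585888588858.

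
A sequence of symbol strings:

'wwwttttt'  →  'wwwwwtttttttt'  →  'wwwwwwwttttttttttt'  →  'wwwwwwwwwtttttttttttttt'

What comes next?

wwwwwwwwwwwttttttttttttttttt

The n-th term is 2n-1 w's then 3n-1 t's, where the shown terms are n = 2, 3, 4, 5.
Setting n = 6 gives 11, 17 characters in each block.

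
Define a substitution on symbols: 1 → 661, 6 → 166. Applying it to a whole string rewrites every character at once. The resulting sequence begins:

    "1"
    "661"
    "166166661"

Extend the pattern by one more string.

Expanding 166166661: 1→661, 6→166, 6→166, 1→661, 6→166, 6→166, 6→166, 6→166, 1→661. Concatenated: 661 166 166 661 166 166 166 166 661.

661166166661166166166166661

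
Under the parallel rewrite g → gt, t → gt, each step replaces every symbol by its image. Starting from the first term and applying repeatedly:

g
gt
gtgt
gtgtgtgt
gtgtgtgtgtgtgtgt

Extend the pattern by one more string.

Rewriting the 16 symbols of gtgtgtgtgtgtgtgt one by one yields gt gt gt gt gt gt gt gt gt gt gt gt gt gt gt gt; concatenated:

gtgtgtgtgtgtgtgtgtgtgtgtgtgtgtgt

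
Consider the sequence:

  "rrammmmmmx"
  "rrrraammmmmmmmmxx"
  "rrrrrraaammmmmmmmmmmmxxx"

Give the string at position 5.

Each string has the form r^{2n} a^{n} m^{3n+3} x^{n} (n = 1, 2, …).
For term 5, n = 5, so the run lengths are 10, 5, 18, 5.

rrrrrrrrrraaaaammmmmmmmmmmmmmmmmmxxxxx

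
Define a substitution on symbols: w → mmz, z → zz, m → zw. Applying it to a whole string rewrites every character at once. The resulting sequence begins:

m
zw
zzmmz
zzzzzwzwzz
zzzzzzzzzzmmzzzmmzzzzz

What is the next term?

zzzzzzzzzzzzzzzzzzzzzwzwzzzzzzzwzwzzzzzzzzzz

φ(zzzzzzzzzzmmzzzmmzzzzz) expands symbol-by-symbol to zz zz zz zz zz zz zz zz zz zz zw zw zz zz zz zw zw zz zz zz zz zz; joining the 22 pieces gives the next term.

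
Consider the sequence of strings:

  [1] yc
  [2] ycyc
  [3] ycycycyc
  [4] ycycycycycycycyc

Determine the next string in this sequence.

Each string is two copies of the previous one concatenated.
One more doubling of ycycycycycycycyc gives the answer.

ycycycycycycycycycycycycycycycyc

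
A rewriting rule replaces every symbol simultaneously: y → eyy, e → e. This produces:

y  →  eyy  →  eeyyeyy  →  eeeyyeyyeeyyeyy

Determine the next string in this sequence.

eeeeyyeyyeeyyeyyeeeyyeyyeeyyeyy

Applying the rule to each of the 15 symbols of eeeyyeyyeeyyeyy gives the pieces e e e eyy eyy e eyy eyy e e eyy eyy e eyy eyy, which concatenate to the answer.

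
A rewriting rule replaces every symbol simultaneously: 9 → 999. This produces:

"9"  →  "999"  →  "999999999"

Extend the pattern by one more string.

999999999999999999999999999

Apply φ to 999999999 symbol by symbol: 9→999, 9→999, 9→999, 9→999, 9→999, 9→999, 9→999, 9→999, 9→999; joined: 999 999 999 999 999 999 999 999 999.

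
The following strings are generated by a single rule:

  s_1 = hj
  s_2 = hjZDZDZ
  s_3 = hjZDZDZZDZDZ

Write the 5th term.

The strings grow by a fixed suffix ZDZDZ each time.
From hjZDZDZZDZDZ, 2 further steps: hjZDZDZZDZDZ → hjZDZDZZDZDZZDZDZ → (answer).

hjZDZDZZDZDZZDZDZZDZDZ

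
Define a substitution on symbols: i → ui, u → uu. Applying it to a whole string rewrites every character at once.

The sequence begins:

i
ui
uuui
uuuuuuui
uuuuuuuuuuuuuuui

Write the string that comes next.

uuuuuuuuuuuuuuuuuuuuuuuuuuuuuuui

φ(uuuuuuuuuuuuuuui) expands symbol-by-symbol to uu uu uu uu uu uu uu uu uu uu uu uu uu uu uu ui; joining the 16 pieces gives the next term.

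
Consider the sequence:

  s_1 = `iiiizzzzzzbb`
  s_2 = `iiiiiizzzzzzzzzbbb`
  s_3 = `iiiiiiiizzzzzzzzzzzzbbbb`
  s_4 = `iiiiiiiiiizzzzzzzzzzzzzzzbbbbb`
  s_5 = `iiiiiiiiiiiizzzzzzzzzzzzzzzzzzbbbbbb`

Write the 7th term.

Each string has the form i^{2n+2} z^{3n+3} b^{n+1} (n = 1, 2, …).
Setting n = 7 gives 16, 24, 8 characters in each block.

iiiiiiiiiiiiiiiizzzzzzzzzzzzzzzzzzzzzzzzbbbbbbbb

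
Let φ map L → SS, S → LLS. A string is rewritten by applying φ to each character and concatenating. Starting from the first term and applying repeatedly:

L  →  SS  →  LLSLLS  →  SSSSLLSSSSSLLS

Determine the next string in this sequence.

LLSLLSLLSLLSSSSSLLSLLSLLSLLSLLSSSSSLLS

Replace each of the 14 characters of SSSSLLSSSSSLLS in place — LLS LLS LLS LLS SS SS LLS LLS LLS LLS LLS SS SS LLS — and concatenate.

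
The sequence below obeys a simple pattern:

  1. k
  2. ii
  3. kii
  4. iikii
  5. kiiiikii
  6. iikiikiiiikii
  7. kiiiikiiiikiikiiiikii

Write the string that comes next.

iikiikiiiikiikiiiikiiiikiikiiiikii

Each term (from the third on) is the two preceding terms concatenated in order: term 3 = k·ii = kii.
So term 8 is iikiikiiiikii·kiiiikiiiikiikiiiikii.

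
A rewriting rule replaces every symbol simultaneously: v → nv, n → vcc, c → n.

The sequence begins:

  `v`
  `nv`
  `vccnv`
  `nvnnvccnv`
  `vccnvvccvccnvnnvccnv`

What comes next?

nvnnvccnvnvnnnvnnvccnvvccvccnvnnvccnv

Applying the rule to each of the 20 symbols of vccnvvccvccnvnnvccnv gives the pieces nv n n vcc nv nv n n nv n n vcc nv vcc vcc nv n n vcc nv, which concatenate to the answer.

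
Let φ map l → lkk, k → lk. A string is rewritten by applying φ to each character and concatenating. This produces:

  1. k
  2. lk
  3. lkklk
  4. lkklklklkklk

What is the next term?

lkklklklkklklkklklkklklklkklk

Rewriting each symbol of lkklklklkklk: l→lkk, k→lk, k→lk, l→lkk, k→lk, l→lkk, k→lk, l→lkk, k→lk, k→lk, l→lkk, k→lk, which concatenates to lkk lk lk lkk lk lkk lk lkk lk lk lkk lk.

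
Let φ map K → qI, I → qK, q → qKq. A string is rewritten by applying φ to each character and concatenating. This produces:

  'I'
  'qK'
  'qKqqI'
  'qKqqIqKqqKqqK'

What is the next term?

Rewriting the 13 symbols of qKqqIqKqqKqqK one by one yields qKq qI qKq qKq qK qKq qI qKq qKq qI qKq qKq qI; concatenated:

qKqqIqKqqKqqKqKqqIqKqqKqqIqKqqKqqI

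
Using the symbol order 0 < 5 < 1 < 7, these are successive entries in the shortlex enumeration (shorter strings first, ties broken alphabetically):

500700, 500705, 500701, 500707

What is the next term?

Treat 500707 as a base-4 numeral over the given alphabet and add one, carrying through any trailing 7's.

500750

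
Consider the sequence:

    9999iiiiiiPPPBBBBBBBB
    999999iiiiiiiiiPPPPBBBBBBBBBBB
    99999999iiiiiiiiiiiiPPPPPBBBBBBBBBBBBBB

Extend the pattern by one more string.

Reading off run lengths: 9 runs 4, 6, 8; i runs 6, 9, 12; P runs 3, 4, 5; B runs 8, 11, 14 — each is linear in n, where the shown terms are n = 2, 3, 4.
For the next term, n = 5, so the run lengths are 10, 15, 6, 17.

9999999999iiiiiiiiiiiiiiiPPPPPPBBBBBBBBBBBBBBBBB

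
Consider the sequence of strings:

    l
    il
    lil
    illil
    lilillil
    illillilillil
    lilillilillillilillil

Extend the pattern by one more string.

This is a Fibonacci-style word recurrence s(k) = s(k−2)·s(k−1): e.g. l·il = lil.
So term 8 is illillilillil·lilillilillillilillil.

illillilillillilillilillillilillil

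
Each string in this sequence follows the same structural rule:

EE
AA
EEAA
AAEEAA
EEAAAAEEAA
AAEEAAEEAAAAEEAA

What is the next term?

EEAAAAEEAAAAEEAAEEAAAAEEAA

From term 3 onward, concatenate the second-to-last term with the last: EE·AA = EEAA, AA·EEAA = AAEEAA, …
Continuing: EEAAAAEEAA · AAEEAAEEAAAAEEAA gives term 7.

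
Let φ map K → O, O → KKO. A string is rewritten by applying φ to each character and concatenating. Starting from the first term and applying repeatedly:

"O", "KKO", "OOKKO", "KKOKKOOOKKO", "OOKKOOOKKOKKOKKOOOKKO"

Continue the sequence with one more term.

Rewriting the 21 symbols of OOKKOOOKKOKKOKKOOOKKO one by one yields KKO KKO O O KKO KKO KKO O O KKO O O KKO O O KKO KKO KKO O O KKO; concatenated:

KKOKKOOOKKOKKOKKOOOKKOOOKKOOOKKOKKOKKOOOKKO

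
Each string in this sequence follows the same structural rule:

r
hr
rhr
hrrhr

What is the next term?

From term 3 onward, concatenate the second-to-last term with the last: r·hr = rhr, hr·rhr = hrrhr, …
So term 5 is rhr·hrrhr.

rhrhrrhr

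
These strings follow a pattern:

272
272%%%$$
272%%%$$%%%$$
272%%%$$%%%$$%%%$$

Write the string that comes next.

The strings grow by a fixed suffix %%%$$ each time.
Applying this once more to 272%%%$$%%%$$%%%$$:

272%%%$$%%%$$%%%$$%%%$$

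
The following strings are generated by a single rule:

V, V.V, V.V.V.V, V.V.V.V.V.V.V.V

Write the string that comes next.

s(k+1) = s(k)·.·s(k) — each term doubles the last with '.' between the halves.
One more doubling of V.V.V.V.V.V.V.V gives the answer.

V.V.V.V.V.V.V.V.V.V.V.V.V.V.V.V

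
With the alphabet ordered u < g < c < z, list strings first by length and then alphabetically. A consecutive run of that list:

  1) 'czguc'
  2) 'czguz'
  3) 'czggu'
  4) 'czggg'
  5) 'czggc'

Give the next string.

czggz

Treat czggc as a base-4 numeral over the given alphabet and add one, carrying through any trailing z's.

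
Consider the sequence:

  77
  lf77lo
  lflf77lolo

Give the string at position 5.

lflflflf77lolololo

s(k+1) = lf·s(k)·lo, so each term gains lf as a prefix and lo as a suffix.
From lflf77lolo, 2 further steps: lflf77lolo → lflflf77lololo → (answer).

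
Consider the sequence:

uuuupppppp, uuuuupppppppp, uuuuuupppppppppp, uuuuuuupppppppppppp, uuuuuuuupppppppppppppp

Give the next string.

uuuuuuuuupppppppppppppppp

Term n consists of n+1 u's, followed by 2n p's, where the shown terms are n = 3, 4, 5, 6, 7.
For the next term, n = 8, so the run lengths are 9, 16.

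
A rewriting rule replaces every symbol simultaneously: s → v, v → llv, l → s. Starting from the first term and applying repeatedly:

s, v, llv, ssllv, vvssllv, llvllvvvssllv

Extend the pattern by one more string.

φ(llvllvvvssllv) expands symbol-by-symbol to s s llv s s llv llv llv v v s s llv; joining the 13 pieces gives the next term.

ssllvssllvllvllvvvssllv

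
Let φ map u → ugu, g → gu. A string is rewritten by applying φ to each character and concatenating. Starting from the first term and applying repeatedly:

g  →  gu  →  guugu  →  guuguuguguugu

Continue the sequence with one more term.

Applying the rule to each of the 13 symbols of guuguuguguugu gives the pieces gu ugu ugu gu ugu ugu gu ugu gu ugu ugu gu ugu, which concatenate to the answer.

guuguuguguuguuguguuguguuguuguguugu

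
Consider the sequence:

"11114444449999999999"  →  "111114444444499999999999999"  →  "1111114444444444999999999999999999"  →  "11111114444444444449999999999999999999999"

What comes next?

Term n consists of n+2 1's, followed by 2n+2 4's, followed by 4n+2 9's, where the shown terms are n = 2, 3, 4, 5.
For the next term, n = 6, so the run lengths are 8, 14, 26.

111111114444444444444499999999999999999999999999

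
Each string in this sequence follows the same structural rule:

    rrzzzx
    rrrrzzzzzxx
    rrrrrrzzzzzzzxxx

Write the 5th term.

rrrrrrrrrrzzzzzzzzzzzxxxxx

The n-th term is 2n r's then 2n+1 z's then n x's (n = 1, 2, …).
Setting n = 5 gives 10, 11, 5 characters in each block.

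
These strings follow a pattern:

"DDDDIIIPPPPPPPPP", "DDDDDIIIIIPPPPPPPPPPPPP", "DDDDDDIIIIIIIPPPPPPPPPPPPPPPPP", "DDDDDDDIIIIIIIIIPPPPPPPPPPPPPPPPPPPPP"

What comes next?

Reading off run lengths: D runs 4, 5, 6, 7; I runs 3, 5, 7, 9; P runs 9, 13, 17, 21 — each is linear in n, where the shown terms are n = 2, 3, 4, 5.
At n = 6 the blocks have lengths 8, 11, 25.

DDDDDDDDIIIIIIIIIIIPPPPPPPPPPPPPPPPPPPPPPPPP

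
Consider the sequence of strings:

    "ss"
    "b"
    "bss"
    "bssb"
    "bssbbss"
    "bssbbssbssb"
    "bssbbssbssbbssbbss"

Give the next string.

bssbbssbssbbssbbssbssbbssbssb

Each term (from the third on) is the previous term followed by the one before it: term 3 = b·ss = bss.
Continuing: bssbbssbssbbssbbss · bssbbssbssb gives term 8.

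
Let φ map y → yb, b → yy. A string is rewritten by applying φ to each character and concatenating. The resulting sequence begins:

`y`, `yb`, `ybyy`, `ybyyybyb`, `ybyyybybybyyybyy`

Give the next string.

φ(ybyyybybybyyybyy) expands symbol-by-symbol to yb yy yb yb yb yy yb yy yb yy yb yb yb yy yb yb; joining the 16 pieces gives the next term.

ybyyybybybyyybyyybyyybybybyyybyb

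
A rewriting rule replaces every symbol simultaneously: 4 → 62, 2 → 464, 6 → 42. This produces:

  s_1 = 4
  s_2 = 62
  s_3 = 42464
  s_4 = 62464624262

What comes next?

Expanding 62464624262: 6→42, 2→464, 4→62, 6→42, 4→62, 6→42, 2→464, 4→62, 2→464, 6→42, 2→464. Concatenated: 42 464 62 42 62 42 464 62 464 42 464.

42464624262424646246442464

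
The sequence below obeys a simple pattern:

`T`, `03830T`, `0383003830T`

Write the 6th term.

0383003830038300383003830T

Every step adds 03830 at the front: s(k+1) = 03830·s(k).
From 0383003830T, 3 further steps: 0383003830T → 038300383003830T → 03830038300383003830T → (answer).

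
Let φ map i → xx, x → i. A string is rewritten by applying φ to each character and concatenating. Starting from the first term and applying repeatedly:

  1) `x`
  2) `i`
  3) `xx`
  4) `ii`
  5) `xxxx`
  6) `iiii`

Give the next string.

xxxxxxxx

Expanding iiii: i→xx, i→xx, i→xx, i→xx. Concatenated: xx xx xx xx.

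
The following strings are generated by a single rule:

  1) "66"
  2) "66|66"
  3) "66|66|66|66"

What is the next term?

Each string is two copies of the previous one joined by '|'.
Doubling 66|66|66|66 with '|' between the halves:

66|66|66|66|66|66|66|66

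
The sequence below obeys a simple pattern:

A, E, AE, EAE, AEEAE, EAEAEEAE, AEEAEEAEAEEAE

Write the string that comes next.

From term 3 onward, concatenate the second-to-last term with the last: A·E = AE, E·AE = EAE, …
The next term joins EAEAEEAE and AEEAEEAEAEEAE.

EAEAEEAEAEEAEEAEAEEAE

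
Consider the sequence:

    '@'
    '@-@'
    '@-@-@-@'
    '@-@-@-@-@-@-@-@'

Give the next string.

Every step duplicates the string with '-' between the halves.
Doubling @-@-@-@-@-@-@-@ with '-' between the halves:

@-@-@-@-@-@-@-@-@-@-@-@-@-@-@-@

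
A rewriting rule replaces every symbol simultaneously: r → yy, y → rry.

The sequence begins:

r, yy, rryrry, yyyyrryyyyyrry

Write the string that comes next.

Rewriting the 14 symbols of yyyyrryyyyyrry one by one yields rry rry rry rry yy yy rry rry rry rry rry yy yy rry; concatenated:

rryrryrryrryyyyyrryrryrryrryrryyyyyrry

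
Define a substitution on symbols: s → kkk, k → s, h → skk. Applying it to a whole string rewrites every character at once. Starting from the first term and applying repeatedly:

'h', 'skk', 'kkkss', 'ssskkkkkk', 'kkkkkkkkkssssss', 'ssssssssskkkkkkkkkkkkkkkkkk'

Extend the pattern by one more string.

kkkkkkkkkkkkkkkkkkkkkkkkkkkssssssssssssssssss

Replace each of the 27 characters of ssssssssskkkkkkkkkkkkkkkkkk in place — kkk kkk kkk kkk kkk kkk kkk kkk kkk s s s s s s s s s s s s s s s s s s — and concatenate.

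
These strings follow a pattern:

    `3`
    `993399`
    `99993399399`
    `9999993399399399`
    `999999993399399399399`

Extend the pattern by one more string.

s(k+1) = 99·s(k)·399, so each term gains 99 as a prefix and 399 as a suffix.
Applying this once more to 999999993399399399399:

99999999993399399399399399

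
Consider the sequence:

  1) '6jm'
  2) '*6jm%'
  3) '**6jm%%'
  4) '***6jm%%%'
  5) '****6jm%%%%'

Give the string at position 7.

s(k+1) = *·s(k)·%, so each term gains * as a prefix and % as a suffix.
From ****6jm%%%%, 2 further steps: ****6jm%%%% → *****6jm%%%%% → (answer).

******6jm%%%%%%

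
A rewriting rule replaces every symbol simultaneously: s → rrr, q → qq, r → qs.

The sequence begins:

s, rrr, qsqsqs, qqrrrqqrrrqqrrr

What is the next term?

Rewriting the 15 symbols of qqrrrqqrrrqqrrr one by one yields qq qq qs qs qs qq qq qs qs qs qq qq qs qs qs; concatenated:

qqqqqsqsqsqqqqqsqsqsqqqqqsqsqs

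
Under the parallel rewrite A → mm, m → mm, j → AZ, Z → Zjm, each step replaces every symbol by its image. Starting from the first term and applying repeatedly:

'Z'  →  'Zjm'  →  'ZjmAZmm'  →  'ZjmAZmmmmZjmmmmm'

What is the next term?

Rewriting the 16 symbols of ZjmAZmmmmZjmmmmm one by one yields Zjm AZ mm mm Zjm mm mm mm mm Zjm AZ mm mm mm mm mm; concatenated:

ZjmAZmmmmZjmmmmmmmmmZjmAZmmmmmmmmmm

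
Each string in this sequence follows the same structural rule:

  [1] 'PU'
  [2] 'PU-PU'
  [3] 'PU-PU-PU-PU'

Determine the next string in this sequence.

Each string is two copies of the previous one joined by '-'.
So the next term is two copies of PU-PU-PU-PU with '-' between the halves.

PU-PU-PU-PU-PU-PU-PU-PU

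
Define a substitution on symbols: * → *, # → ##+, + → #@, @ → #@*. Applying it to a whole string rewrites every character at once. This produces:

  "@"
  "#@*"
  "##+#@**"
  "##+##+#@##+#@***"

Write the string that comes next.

##+##+#@##+##+#@##+#@*##+##+#@##+#@****

Applying the rule to each of the 16 symbols of ##+##+#@##+#@*** gives the pieces ##+ ##+ #@ ##+ ##+ #@ ##+ #@* ##+ ##+ #@ ##+ #@* * * *, which concatenate to the answer.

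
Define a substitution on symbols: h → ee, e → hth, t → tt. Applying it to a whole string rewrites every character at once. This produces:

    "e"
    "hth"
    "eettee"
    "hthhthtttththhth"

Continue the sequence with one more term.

Replace each of the 16 characters of hthhthtttththhth in place — ee tt ee ee tt ee tt tt tt tt ee tt ee ee tt ee — and concatenate.

eetteeeetteetttttttteetteeeettee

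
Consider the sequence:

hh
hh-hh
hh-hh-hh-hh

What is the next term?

hh-hh-hh-hh-hh-hh-hh-hh

Each string is two copies of the previous one joined by '-'.
One more doubling of hh-hh-hh-hh gives the answer.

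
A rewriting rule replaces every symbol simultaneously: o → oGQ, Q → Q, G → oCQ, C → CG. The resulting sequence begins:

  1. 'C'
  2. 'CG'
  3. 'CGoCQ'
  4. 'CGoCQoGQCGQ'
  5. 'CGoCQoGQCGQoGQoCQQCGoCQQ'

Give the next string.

Applying the rule to each of the 24 symbols of CGoCQoGQCGQoGQoCQQCGoCQQ gives the pieces CG oCQ oGQ CG Q oGQ oCQ Q CG oCQ Q oGQ oCQ Q oGQ CG Q Q CG oCQ oGQ CG Q Q, which concatenate to the answer.

CGoCQoGQCGQoGQoCQQCGoCQQoGQoCQQoGQCGQQCGoCQoGQCGQQ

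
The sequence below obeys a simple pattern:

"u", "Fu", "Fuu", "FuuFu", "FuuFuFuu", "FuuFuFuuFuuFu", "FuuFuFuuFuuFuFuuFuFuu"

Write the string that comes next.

FuuFuFuuFuuFuFuuFuFuuFuuFuFuuFuuFu

Each term (from the third on) is the previous term followed by the one before it: term 3 = Fu·u = Fuu.
So term 8 is FuuFuFuuFuuFuFuuFuFuu·FuuFuFuuFuuFu.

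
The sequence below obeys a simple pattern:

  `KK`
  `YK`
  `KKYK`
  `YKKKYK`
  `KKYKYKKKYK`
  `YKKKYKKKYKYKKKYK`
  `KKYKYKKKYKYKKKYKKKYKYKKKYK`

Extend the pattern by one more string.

From term 3 onward, concatenate the second-to-last term with the last: KK·YK = KKYK, YK·KKYK = YKKKYK, …
So term 8 is YKKKYKKKYKYKKKYK·KKYKYKKKYKYKKKYKKKYKYKKKYK.

YKKKYKKKYKYKKKYKKKYKYKKKYKYKKKYKKKYKYKKKYK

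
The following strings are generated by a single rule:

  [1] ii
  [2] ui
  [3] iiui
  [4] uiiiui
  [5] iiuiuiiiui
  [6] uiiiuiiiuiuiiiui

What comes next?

iiuiuiiiuiuiiiuiiiuiuiiiui

From term 3 onward, concatenate the second-to-last term with the last: ii·ui = iiui, ui·iiui = uiiiui, …
So term 7 is iiuiuiiiui·uiiiuiiiuiuiiiui.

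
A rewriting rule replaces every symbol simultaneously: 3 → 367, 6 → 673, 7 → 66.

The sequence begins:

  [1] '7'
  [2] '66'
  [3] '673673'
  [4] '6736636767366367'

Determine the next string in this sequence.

Applying the rule to each of the 16 symbols of 6736636767366367 gives the pieces 673 66 367 673 673 367 673 66 673 66 367 673 673 367 673 66, which concatenate to the answer.

67366367673673367673666736636767367336767366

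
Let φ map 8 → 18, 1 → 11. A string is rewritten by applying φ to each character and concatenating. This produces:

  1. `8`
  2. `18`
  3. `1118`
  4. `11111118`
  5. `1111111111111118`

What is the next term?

Rewriting the 16 symbols of 1111111111111118 one by one yields 11 11 11 11 11 11 11 11 11 11 11 11 11 11 11 18; concatenated:

11111111111111111111111111111118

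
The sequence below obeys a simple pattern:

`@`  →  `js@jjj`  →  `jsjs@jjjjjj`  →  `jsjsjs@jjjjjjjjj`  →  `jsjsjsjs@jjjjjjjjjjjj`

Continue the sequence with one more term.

jsjsjsjsjs@jjjjjjjjjjjjjjj

Each term wraps the previous one in js on the left and jjj on the right.
One more step from jsjsjsjs@jjjjjjjjjjjj gives the answer.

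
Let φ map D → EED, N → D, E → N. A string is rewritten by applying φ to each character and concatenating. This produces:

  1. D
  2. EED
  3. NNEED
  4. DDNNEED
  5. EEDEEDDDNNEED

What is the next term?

Rewriting the 13 symbols of EEDEEDDDNNEED one by one yields N N EED N N EED EED EED D D N N EED; concatenated:

NNEEDNNEEDEEDEEDDDNNEED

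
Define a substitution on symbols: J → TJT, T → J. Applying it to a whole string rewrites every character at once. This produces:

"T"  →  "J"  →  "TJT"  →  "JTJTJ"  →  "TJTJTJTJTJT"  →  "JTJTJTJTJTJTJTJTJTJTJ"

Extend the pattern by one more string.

TJTJTJTJTJTJTJTJTJTJTJTJTJTJTJTJTJTJTJTJTJT

Replace each of the 21 characters of JTJTJTJTJTJTJTJTJTJTJ in place — TJT J TJT J TJT J TJT J TJT J TJT J TJT J TJT J TJT J TJT J TJT — and concatenate.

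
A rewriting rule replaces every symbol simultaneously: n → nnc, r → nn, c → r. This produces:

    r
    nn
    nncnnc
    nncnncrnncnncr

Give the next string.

nncnncrnncnncrnnnncnncrnncnncrnn

φ(nncnncrnncnncr) expands symbol-by-symbol to nnc nnc r nnc nnc r nn nnc nnc r nnc nnc r nn; joining the 14 pieces gives the next term.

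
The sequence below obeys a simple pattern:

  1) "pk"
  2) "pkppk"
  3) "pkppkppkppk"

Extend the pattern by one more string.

s(k+1) = s(k)·p·s(k) — each term doubles the last with 'p' between the halves.
So the next term is two copies of pkppkppkppk with 'p' between the halves.

pkppkppkppkppkppkppkppk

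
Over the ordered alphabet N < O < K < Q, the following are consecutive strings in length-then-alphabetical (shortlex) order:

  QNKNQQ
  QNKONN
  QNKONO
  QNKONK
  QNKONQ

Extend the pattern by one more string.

The successor of QNKONQ increments the rightmost position that isn't already Q and resets every position after it to N.

QNKOON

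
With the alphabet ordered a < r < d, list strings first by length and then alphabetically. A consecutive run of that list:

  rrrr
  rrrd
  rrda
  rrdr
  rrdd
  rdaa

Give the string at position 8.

Stepping forward 2 times from rdaa: rdaa → rdar, then the target.

rdad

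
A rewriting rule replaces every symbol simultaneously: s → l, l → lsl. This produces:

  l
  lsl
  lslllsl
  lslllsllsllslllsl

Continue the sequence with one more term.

lslllsllsllslllsllslllsllslllsllsllslllsl

Applying the rule to each of the 17 symbols of lslllsllsllslllsl gives the pieces lsl l lsl lsl lsl l lsl lsl l lsl lsl l lsl lsl lsl l lsl, which concatenate to the answer.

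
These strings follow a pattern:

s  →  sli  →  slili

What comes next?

Every step adds li to the end: s(k+1) = s(k)·li.
Applying this once more to slili:

slilili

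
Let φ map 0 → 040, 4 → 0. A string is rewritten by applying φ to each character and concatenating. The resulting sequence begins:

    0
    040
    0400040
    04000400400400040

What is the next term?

φ(04000400400400040) expands symbol-by-symbol to 040 0 040 040 040 0 040 040 0 040 040 0 040 040 040 0 040; joining the 17 pieces gives the next term.

04000400400400040040004004000400400400040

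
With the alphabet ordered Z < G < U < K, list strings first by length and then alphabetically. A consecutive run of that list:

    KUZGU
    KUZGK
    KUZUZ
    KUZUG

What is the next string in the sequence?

Find the rightmost character of KUZUG below K, bump it to the next letter, and reset everything to its right to Z.

KUZUU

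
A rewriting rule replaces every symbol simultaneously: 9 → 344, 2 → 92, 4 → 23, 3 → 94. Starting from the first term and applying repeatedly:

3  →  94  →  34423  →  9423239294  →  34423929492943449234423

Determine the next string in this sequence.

Replace each of the 23 characters of 34423929492943449234423 in place — 94 23 23 92 94 344 92 344 23 344 92 344 23 94 23 23 344 92 94 23 23 92 94 — and concatenate.

942323929434492344233449234423942323344929423239294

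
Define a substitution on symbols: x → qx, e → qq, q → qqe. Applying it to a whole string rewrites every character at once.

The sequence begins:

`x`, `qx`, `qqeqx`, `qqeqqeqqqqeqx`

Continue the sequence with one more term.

qqeqqeqqqqeqqeqqqqeqqeqqeqqeqqqqeqx

Replace each of the 13 characters of qqeqqeqqqqeqx in place — qqe qqe qq qqe qqe qq qqe qqe qqe qqe qq qqe qx — and concatenate.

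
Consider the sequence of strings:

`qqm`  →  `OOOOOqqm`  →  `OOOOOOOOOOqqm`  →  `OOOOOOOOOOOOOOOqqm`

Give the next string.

The strings grow by a fixed prefix OOOOO each time.
Applying this once more to OOOOOOOOOOOOOOOqqm:

OOOOOOOOOOOOOOOOOOOOqqm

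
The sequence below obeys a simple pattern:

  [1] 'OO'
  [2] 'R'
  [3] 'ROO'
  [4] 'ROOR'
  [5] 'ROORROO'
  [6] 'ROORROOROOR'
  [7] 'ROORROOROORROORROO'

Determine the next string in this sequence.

Each term (from the third on) is the previous term followed by the one before it: term 3 = R·OO = ROO.
So term 8 is ROORROOROORROORROO·ROORROOROOR.

ROORROOROORROORROOROORROOROOR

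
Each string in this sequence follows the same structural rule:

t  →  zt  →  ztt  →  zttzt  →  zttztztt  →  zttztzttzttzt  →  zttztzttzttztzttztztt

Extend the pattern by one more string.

zttztzttzttztzttztzttzttztzttzttzt

This is a Fibonacci-style word recurrence s(k) = s(k−1)·s(k−2): e.g. zt·t = ztt.
So term 8 is zttztzttzttztzttztztt·zttztzttzttzt.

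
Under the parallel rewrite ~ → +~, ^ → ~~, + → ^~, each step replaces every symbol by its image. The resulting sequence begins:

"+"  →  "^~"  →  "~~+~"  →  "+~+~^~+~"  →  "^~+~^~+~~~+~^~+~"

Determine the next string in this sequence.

Rewriting the 16 symbols of ^~+~^~+~~~+~^~+~ one by one yields ~~ +~ ^~ +~ ~~ +~ ^~ +~ +~ +~ ^~ +~ ~~ +~ ^~ +~; concatenated:

~~+~^~+~~~+~^~+~+~+~^~+~~~+~^~+~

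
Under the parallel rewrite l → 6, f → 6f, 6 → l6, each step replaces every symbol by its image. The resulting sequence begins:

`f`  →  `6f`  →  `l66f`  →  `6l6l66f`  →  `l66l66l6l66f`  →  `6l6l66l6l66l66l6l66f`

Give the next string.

l66l66l6l66l66l6l66l6l66l66l6l66f

φ(6l6l66l6l66l66l6l66f) expands symbol-by-symbol to l6 6 l6 6 l6 l6 6 l6 6 l6 l6 6 l6 l6 6 l6 6 l6 l6 6f; joining the 20 pieces gives the next term.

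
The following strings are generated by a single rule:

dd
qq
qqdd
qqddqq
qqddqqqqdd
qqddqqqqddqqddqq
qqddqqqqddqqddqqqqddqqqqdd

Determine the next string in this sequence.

qqddqqqqddqqddqqqqddqqqqddqqddqqqqddqqddqq

From term 3 onward, concatenate the last term with the second-to-last: qq·dd = qqdd, qqdd·qq = qqddqq, …
Continuing: qqddqqqqddqqddqqqqddqqqqdd · qqddqqqqddqqddqq gives term 8.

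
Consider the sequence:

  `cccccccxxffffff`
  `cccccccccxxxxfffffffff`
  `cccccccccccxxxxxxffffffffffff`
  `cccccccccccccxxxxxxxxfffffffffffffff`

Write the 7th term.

Each string has the form c^{2n+3} x^{2n-2} f^{3n}, where the shown terms are n = 2, 3, 4, 5.
For term 7, n = 8, so the run lengths are 19, 14, 24.

cccccccccccccccccccxxxxxxxxxxxxxxffffffffffffffffffffffff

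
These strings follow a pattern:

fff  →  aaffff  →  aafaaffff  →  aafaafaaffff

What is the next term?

aafaafaafaaffff

Every step adds aaf at the front: s(k+1) = aaf·s(k).
So the next term is aaf·aafaafaaffff.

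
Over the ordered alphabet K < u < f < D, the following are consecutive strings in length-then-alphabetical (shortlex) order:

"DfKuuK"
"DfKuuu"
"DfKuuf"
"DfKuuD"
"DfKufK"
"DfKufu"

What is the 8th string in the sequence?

DfKufD

Advancing 2 positions from DfKufu through DfKufu → DfKuff reaches term 8.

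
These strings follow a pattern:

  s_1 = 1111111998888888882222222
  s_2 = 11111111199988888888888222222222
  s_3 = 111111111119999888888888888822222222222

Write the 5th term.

Reading off run lengths: 1 runs 7, 9, 11; 9 runs 2, 3, 4; 8 runs 9, 11, 13; 2 runs 7, 9, 11 — each is linear in n, where the shown terms are n = 3, 4, 5.
At n = 7 the blocks have lengths 15, 6, 17, 15.

11111111111111199999988888888888888888222222222222222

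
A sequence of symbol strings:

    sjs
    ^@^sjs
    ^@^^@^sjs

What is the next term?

Each term is the previous one with ^@^ prepended.
Applying this once more to ^@^^@^sjs:

^@^^@^^@^sjs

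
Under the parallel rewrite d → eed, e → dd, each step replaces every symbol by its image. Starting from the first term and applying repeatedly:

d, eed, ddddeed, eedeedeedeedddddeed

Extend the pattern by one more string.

Applying the rule to each of the 19 symbols of eedeedeedeedddddeed gives the pieces dd dd eed dd dd eed dd dd eed dd dd eed eed eed eed eed dd dd eed, which concatenate to the answer.

ddddeedddddeedddddeedddddeedeedeedeedeedddddeed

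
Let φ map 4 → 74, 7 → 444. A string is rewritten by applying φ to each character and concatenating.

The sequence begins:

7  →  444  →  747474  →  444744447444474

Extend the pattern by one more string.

φ(444744447444474) expands symbol-by-symbol to 74 74 74 444 74 74 74 74 444 74 74 74 74 444 74; joining the 15 pieces gives the next term.

747474444747474744447474747444474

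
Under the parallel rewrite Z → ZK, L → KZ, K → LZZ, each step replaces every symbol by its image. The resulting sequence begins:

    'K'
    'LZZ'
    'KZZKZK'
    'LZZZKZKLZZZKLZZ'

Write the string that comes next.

Rewriting the 15 symbols of LZZZKZKLZZZKLZZ one by one yields KZ ZK ZK ZK LZZ ZK LZZ KZ ZK ZK ZK LZZ KZ ZK ZK; concatenated:

KZZKZKZKLZZZKLZZKZZKZKZKLZZKZZKZK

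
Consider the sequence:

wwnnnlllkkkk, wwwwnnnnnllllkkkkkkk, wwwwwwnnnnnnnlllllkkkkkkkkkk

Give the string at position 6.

Each string has the form w^{2n} n^{2n+1} l^{n+2} k^{3n+1} (n = 1, 2, …).
For term 6, n = 6, so the run lengths are 12, 13, 8, 19.

wwwwwwwwwwwwnnnnnnnnnnnnnllllllllkkkkkkkkkkkkkkkkkkk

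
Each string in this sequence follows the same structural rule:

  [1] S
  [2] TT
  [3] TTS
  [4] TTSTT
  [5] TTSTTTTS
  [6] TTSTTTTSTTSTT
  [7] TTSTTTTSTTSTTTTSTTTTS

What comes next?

From term 3 onward, concatenate the last term with the second-to-last: TT·S = TTS, TTS·TT = TTSTT, …
Continuing: TTSTTTTSTTSTTTTSTTTTS · TTSTTTTSTTSTT gives term 8.

TTSTTTTSTTSTTTTSTTTTSTTSTTTTSTTSTT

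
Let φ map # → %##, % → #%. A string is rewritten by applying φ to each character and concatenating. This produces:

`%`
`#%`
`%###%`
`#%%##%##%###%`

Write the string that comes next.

%###%#%%##%###%%##%###%%##%##%###%

Replace each of the 13 characters of #%%##%##%###% in place — %## #% #% %## %## #% %## %## #% %## %## %## #% — and concatenate.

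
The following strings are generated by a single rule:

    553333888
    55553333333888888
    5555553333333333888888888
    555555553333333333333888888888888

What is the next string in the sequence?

55555555553333333333333333888888888888888

Each string has the form 5^{2n} 3^{3n+1} 8^{3n} (n = 1, 2, …).
Setting n = 5 gives 10, 16, 15 characters in each block.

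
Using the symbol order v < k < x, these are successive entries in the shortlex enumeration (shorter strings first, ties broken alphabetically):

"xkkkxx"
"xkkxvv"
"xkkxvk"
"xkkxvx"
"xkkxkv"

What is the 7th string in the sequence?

xkkxkx

Continuing the enumeration 2 steps past xkkxkv: xkkxkv → xkkxkk → (answer).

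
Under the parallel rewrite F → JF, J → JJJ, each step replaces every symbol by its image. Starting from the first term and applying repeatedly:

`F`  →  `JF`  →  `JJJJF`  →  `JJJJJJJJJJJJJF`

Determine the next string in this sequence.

Rewriting the 14 symbols of JJJJJJJJJJJJJF one by one yields JJJ JJJ JJJ JJJ JJJ JJJ JJJ JJJ JJJ JJJ JJJ JJJ JJJ JF; concatenated:

JJJJJJJJJJJJJJJJJJJJJJJJJJJJJJJJJJJJJJJJF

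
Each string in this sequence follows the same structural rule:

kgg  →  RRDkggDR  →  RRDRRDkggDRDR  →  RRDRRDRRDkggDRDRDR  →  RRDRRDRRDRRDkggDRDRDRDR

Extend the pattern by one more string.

Every step adds RRD to the front and DR to the end of the previous string.
So the next term is RRD·RRDRRDRRDRRDkggDRDRDRDR·DR.

RRDRRDRRDRRDRRDkggDRDRDRDRDR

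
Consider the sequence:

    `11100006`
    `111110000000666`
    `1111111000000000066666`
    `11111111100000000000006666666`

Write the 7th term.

Term n consists of 2n+1 1's, followed by 3n+1 0's, followed by 2n-1 6's (n = 1, 2, …).
Setting n = 7 gives 15, 22, 13 characters in each block.

11111111111111100000000000000000000006666666666666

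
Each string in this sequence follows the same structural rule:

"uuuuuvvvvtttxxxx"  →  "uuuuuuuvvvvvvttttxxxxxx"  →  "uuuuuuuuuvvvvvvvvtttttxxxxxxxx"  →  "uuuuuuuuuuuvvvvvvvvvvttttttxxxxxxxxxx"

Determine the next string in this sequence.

uuuuuuuuuuuuuvvvvvvvvvvvvtttttttxxxxxxxxxxxx

Reading off run lengths: u runs 5, 7, 9, 11; v runs 4, 6, 8, 10; t runs 3, 4, 5, 6; x runs 4, 6, 8, 10 — each is linear in n, where the shown terms are n = 2, 3, 4, 5.
At n = 6 the blocks have lengths 13, 12, 7, 12.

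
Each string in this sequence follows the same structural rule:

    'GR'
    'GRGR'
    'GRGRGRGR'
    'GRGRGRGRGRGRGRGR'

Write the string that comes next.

s(k+1) = s(k)·s(k) — each term doubles the last.
Doubling GRGRGRGRGRGRGRGR:

GRGRGRGRGRGRGRGRGRGRGRGRGRGRGRGR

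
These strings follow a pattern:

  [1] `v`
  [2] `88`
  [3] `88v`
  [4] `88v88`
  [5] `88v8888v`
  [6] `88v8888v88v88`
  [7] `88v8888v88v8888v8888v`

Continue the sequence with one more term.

88v8888v88v8888v8888v88v8888v88v88

This is a Fibonacci-style word recurrence s(k) = s(k−1)·s(k−2): e.g. 88·v = 88v.
Continuing: 88v8888v88v8888v8888v · 88v8888v88v88 gives term 8.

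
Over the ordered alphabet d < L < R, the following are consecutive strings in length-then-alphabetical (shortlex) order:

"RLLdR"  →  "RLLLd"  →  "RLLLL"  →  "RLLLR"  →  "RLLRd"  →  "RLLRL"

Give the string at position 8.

RLRdd

Continuing the enumeration 2 steps past RLLRL: RLLRL → RLLRR → (answer).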